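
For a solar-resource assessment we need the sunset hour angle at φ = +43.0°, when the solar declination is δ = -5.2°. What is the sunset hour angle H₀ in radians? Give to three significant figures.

cos H₀ = −tan φ · tan δ = −tan(+43.0°) × tan(-5.200°) = 0.0849, so H₀ = 1.4858 rad = 85.13°.

H₀ = 1.49 rad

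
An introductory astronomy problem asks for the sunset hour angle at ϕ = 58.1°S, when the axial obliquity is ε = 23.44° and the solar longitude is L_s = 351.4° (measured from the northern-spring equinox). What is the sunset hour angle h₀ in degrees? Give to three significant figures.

h₀ = 95.5°

Solar declination: sin δ = sin ε · sin L_s = sin 23.44° × sin 351.4° = -0.05948, so δ = -3.410°.
cos h₀ = −tan ϕ · tan δ = −tan(-58.1°) × tan(-3.410°) = -0.0957, so h₀ = 1.6667 rad = 95.49°.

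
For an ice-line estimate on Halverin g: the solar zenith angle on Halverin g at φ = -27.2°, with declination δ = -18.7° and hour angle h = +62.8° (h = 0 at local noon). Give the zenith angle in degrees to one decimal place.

cos θ_z = sin φ sin δ + cos φ cos δ cos h = 0.146552 + 0.385089 = 0.531641.
θ_z = arccos(0.531641) = 57.9°.

θ_z = 57.9°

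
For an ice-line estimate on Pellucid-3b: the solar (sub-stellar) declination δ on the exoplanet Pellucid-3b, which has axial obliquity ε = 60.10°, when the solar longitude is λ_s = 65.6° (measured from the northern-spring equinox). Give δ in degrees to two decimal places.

sin δ = sin ε · sin λ_s = sin 60.10° × sin 65.6° = 0.789469.
δ = arcsin(0.789469) = +52.14°.

δ = +52.14°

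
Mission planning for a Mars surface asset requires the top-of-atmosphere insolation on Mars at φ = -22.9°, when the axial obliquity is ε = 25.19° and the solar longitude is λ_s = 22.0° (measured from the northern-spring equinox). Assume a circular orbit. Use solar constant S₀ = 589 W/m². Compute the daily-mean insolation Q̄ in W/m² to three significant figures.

Q̄ ≈ 153 W/m²

Solar declination: sin δ = sin ε · sin λ_s = sin 25.19° × sin 22.0° = 0.15944, so δ = +9.174°.
cos H₀ = −tan(-22.9°) tan(+9.174°) = 0.0682, H₀ = 1.5025 rad.
Bracket: H₀ sin φ sin δ + cos φ cos δ sin H₀ = 1.5025×-0.38912×0.15944 + 0.92119×0.98721×0.99767 = -0.093217 + 0.907289 = 0.814072.
Q̄ = (S₀/π) × [bracket] = (589/π) × 0.814072 = 152.6 W/m².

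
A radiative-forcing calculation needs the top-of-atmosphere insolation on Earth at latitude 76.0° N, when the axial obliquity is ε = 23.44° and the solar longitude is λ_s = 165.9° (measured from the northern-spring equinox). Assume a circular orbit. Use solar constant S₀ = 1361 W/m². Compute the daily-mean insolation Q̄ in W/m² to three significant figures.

Q̄ ≈ 176 W/m²

Solar declination: sin δ = sin ε · sin λ_s = sin 23.44° × sin 165.9° = 0.09691, so δ = +5.561°.
cos H₀ = −tan(+76.0°) tan(+5.561°) = -0.3905, H₀ = 1.9720 rad.
Bracket: H₀ sin φ sin δ + cos φ cos δ sin H₀ = 1.9720×0.97030×0.09691 + 0.24192×0.99529×0.92060 = 0.185431 + 0.221663 = 0.407094.
Q̄ = (S₀/π) × [bracket] = (1361/π) × 0.407094 = 176.4 W/m².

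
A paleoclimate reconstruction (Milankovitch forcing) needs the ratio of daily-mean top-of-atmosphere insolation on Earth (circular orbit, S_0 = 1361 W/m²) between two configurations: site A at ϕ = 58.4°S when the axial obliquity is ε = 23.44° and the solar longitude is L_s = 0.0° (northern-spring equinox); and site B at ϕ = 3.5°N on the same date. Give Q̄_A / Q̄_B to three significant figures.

Q̄_A / Q̄_B ≈ 0.525

— Configuration A (ϕ=-58.4°):
Solar declination: sin δ = sin ε · sin L_s = sin 23.44° × sin 0.0° = 0.00000, so δ = +0.000°.
cos h₀ = −tan(-58.4°) tan(+0.000°) = 0.0000, h₀ = 1.5708 rad.
Bracket: h₀ sin ϕ sin δ + cos ϕ cos δ sin h₀ = 1.5708×-0.85173×0.00000 + 0.52399×1.00000×1.00000 = -0.000000 + 0.523990 = 0.523990.
Q̄ = (S_0/π) × [bracket] = (1361/π) × 0.523990 = 227.00 W/m².
— Configuration B (ϕ=+3.5°):
cos h₀ = −tan(+3.5°) tan(+0.000°) = -0.0000, h₀ = 1.5708 rad.
Bracket: h₀ sin ϕ sin δ + cos ϕ cos δ sin h₀ = 1.5708×0.06105×0.00000 + 0.99813×1.00000×1.00000 = 0.000000 + 0.998130 = 0.998130.
Q̄ = (S_0/π) × [bracket] = (1361/π) × 0.998130 = 432.41 W/m².
Ratio Q̄_A / Q̄_B = 227.00 / 432.41 = 0.5250.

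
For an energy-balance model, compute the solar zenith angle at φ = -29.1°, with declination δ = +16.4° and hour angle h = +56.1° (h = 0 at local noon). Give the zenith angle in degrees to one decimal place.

θ_z = 70.7°

cos θ_z = sin φ sin δ + cos φ cos δ cos h = -0.137313 + 0.467514 = 0.330201.
θ_z = arccos(0.330201) = 70.7°.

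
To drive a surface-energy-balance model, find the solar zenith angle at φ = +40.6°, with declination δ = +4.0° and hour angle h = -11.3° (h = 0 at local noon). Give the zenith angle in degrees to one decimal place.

cos θ_z = sin φ sin δ + cos φ cos δ cos h = 0.045396 + 0.742739 = 0.788135.
θ_z = arccos(0.788135) = 38.0°.

θ_z = 38.0°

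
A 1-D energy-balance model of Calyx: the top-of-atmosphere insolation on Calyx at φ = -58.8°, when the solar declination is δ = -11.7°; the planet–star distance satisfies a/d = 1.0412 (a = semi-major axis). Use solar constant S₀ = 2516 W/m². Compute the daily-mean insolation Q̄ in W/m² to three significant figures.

cos H₀ = −tan(-58.8°) tan(-11.700°) = -0.3419, H₀ = 1.9198 rad.
Bracket: H₀ sin φ sin δ + cos φ cos δ sin H₀ = 1.9198×-0.85536×-0.20279 + 0.51803×0.97922×0.93972 = 0.333006 + 0.476687 = 0.809693.
Inverse-square distance factor (a/d)² = 1.0412² = 1.084097.
Q̄ = (S₀/π) × 1.084097 × [bracket] = (2516/π) × 1.084097 × 0.809693 = 703.0 W/m².

Q̄ ≈ 703 W/m²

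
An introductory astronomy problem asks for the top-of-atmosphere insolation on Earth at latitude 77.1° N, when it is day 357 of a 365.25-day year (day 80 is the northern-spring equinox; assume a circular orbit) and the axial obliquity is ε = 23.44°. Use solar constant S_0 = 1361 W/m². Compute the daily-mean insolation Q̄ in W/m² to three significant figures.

Q̄ ≈ 0.00 W/m²

Solar longitude: L_s = 360° × (357 − 80)/365.25 = 273.018°.
sin δ = sin 23.44° × sin 273.018° = -0.39724, so δ = -23.406°.
cos h₀ = −tan(+77.1°) tan(-23.406°) = 1.8899 ≥ 1 ⇒ polar night, h₀ = 0 and Q̄ = 0.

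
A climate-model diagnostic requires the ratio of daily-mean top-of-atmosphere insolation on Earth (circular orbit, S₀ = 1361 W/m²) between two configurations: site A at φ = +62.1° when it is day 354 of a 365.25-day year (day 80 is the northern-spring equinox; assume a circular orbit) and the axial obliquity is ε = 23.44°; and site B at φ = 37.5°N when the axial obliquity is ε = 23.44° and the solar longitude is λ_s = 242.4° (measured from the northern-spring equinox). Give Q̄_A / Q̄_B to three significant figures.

Q̄_A / Q̄_B ≈ 0.0721

— Configuration A (φ=+62.1°):
Solar longitude: λ_s = 360° × (354 − 80)/365.25 = 270.062°.
sin δ = sin 23.44° × sin 270.062° = -0.39779, so δ = -23.440°.
cos H₀ = −tan(+62.1°) tan(-23.440°) = 0.8189, H₀ = 0.6114 rad.
Bracket: H₀ sin φ sin δ + cos φ cos δ sin H₀ = 0.6114×0.88377×-0.39779 + 0.46793×0.91748×0.57398 = -0.214941 + 0.246419 = 0.031478.
Q̄ = (S₀/π) × [bracket] = (1361/π) × 0.031478 = 13.637 W/m².
— Configuration B (φ=+37.5°):
Solar declination: sin δ = sin ε · sin λ_s = sin 23.44° × sin 242.4° = -0.35252, so δ = -20.642°.
cos H₀ = −tan(+37.5°) tan(-20.642°) = 0.2891, H₀ = 1.2776 rad.
Bracket: H₀ sin φ sin δ + cos φ cos δ sin H₀ = 1.2776×0.60876×-0.35252 + 0.79335×0.93580×0.95731 = -0.274173 + 0.710723 = 0.436550.
Q̄ = (S₀/π) × [bracket] = (1361/π) × 0.436550 = 189.12 W/m².
Ratio Q̄_A / Q̄_B = 13.637 / 189.12 = 0.07211.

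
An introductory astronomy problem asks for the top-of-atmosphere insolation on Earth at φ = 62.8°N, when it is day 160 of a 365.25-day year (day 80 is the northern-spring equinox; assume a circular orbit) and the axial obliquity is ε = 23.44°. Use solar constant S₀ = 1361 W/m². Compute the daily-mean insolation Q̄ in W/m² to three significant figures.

Q̄ ≈ 485 W/m²

Solar longitude: λ_s = 360° × (160 − 80)/365.25 = 78.850°.
sin δ = sin 23.44° × sin 78.850° = 0.39028, so δ = +22.972°.
cos H₀ = −tan(+62.8°) tan(+22.972°) = -0.8248, H₀ = 2.5407 rad.
Bracket: H₀ sin φ sin δ + cos φ cos δ sin H₀ = 2.5407×0.88942×0.39028 + 0.45710×0.92070×0.56540 = 0.881935 + 0.237950 = 1.119885.
Q̄ = (S₀/π) × [bracket] = (1361/π) × 1.119885 = 485.2 W/m².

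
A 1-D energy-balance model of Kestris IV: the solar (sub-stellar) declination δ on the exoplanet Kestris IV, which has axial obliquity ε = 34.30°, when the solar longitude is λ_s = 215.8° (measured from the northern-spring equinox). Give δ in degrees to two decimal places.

δ = -19.25°

sin δ = sin ε · sin λ_s = sin 34.30° × sin 215.8° = -0.329639.
δ = arcsin(-0.329639) = -19.25°.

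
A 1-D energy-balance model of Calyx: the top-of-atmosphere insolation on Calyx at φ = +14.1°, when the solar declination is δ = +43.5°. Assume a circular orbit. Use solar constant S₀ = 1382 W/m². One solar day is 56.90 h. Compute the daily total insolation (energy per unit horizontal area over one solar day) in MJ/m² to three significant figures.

88.9 MJ/m²

cos H₀ = −tan(+14.1°) tan(+43.500°) = -0.2384, H₀ = 1.8115 rad.
Bracket: H₀ sin φ sin δ + cos φ cos δ sin H₀ = 1.8115×0.24362×0.68835 + 0.96987×0.72537×0.97118 = 0.303781 + 0.683239 = 0.987020.
Q̄ = (S₀/π) × [bracket] = (1382/π) × 0.987020 = 434.19 W/m².
Daily total = Q̄ × 56.90 h × 3600 s/h = 434.19 × 56.90 × 3600 / 10⁶ = 88.94 MJ/m².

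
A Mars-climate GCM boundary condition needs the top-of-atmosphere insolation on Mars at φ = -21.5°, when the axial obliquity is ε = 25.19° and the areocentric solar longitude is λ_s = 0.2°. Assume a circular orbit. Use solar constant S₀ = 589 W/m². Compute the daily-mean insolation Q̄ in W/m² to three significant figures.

sin δ = sin 25.19° × sin 0.2° = 0.00149, so δ = +0.085°.
cos H₀ = −tan(-21.5°) tan(+0.085°) = 0.0006, H₀ = 1.5702 rad.
Bracket: H₀ sin φ sin δ + cos φ cos δ sin H₀ = 1.5702×-0.36650×0.00149 + 0.93042×1.00000×1.00000 = -0.000857 + 0.930420 = 0.929563.
Q̄ = (S₀/π) × [bracket] = (589/π) × 0.929563 = 174.3 W/m².

Q̄ ≈ 174 W/m²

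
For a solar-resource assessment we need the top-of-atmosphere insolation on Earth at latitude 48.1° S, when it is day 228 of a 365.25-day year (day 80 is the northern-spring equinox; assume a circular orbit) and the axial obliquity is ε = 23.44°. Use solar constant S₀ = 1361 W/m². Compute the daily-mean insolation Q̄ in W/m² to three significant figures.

Solar longitude: λ_s = 360° × (228 − 80)/365.25 = 145.873°.
sin δ = sin 23.44° × sin 145.873° = 0.22317, so δ = +12.895°.
cos H₀ = −tan(-48.1°) tan(+12.895°) = 0.2552, H₀ = 1.3128 rad.
Bracket: H₀ sin φ sin δ + cos φ cos δ sin H₀ = 1.3128×-0.74431×0.22317 + 0.66783×0.97478×0.96690 = -0.218066 + 0.629440 = 0.411374.
Q̄ = (S₀/π) × [bracket] = (1361/π) × 0.411374 = 178.2 W/m².

Q̄ ≈ 178 W/m²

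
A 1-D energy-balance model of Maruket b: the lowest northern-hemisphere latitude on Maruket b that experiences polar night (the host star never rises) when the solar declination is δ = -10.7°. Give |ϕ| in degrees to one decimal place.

|ϕ| = 79.3°

Polar night requires cos h₀ = −tan ϕ tan δ ≥ 1, i.e. tan ϕ tan δ ≤ −1.
The boundary is |tan ϕ| · |tan δ| = 1, so |ϕ| = 90° − |δ| = 90° − 10.7° = 79.3° in the northern hemisphere.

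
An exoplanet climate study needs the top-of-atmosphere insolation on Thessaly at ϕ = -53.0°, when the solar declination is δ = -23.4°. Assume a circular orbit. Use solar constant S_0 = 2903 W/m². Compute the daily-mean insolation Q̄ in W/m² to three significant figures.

Q̄ ≈ 1.06e+03 W/m²

cos h₀ = −tan(-53.0°) tan(-23.400°) = -0.5743, h₀ = 2.1825 rad.
Bracket: h₀ sin ϕ sin δ + cos ϕ cos δ sin h₀ = 2.1825×-0.79864×-0.39715 + 0.60182×0.91775×0.81867 = 0.692245 + 0.452168 = 1.144413.
Q̄ = (S_0/π) × [bracket] = (2903/π) × 1.144413 = 1057 W/m².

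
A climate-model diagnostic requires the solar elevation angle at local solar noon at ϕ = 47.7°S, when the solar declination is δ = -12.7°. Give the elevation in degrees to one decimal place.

55.0°

At local noon the hour angle is zero, so the zenith angle equals |ϕ − δ| = |-47.7° − (-12.700°)| = 35.000°.
Elevation = 90° − 35.000° = 55.0°.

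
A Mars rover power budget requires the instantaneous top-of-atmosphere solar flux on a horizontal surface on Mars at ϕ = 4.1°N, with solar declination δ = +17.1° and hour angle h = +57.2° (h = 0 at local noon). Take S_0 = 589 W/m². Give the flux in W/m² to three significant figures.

317 W/m²

cos θ_z = sin ϕ sin δ + cos ϕ cos δ cos h = 0.021023 + 0.516436 = 0.537459.
Flux = S_0 · cos θ_z = 589 × 0.537459 = 316.6 W/m².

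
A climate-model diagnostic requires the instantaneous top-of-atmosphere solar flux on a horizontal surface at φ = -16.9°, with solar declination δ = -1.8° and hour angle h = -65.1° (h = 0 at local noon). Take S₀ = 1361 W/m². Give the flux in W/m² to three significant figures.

560 W/m²

cos θ_z = sin φ sin δ + cos φ cos δ cos h = 0.009131 + 0.402654 = 0.411785.
Flux = S₀ · cos θ_z = 1361 × 0.411785 = 560.4 W/m².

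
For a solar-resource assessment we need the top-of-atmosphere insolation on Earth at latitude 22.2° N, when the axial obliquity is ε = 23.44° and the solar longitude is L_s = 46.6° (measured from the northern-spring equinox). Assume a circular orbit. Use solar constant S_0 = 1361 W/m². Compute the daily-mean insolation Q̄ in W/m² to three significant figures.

Solar declination: sin δ = sin ε · sin L_s = sin 23.44° × sin 46.6° = 0.28902, so δ = +16.799°.
cos h₀ = −tan(+22.2°) tan(+16.799°) = -0.1232, h₀ = 1.6943 rad.
Bracket: h₀ sin ϕ sin δ + cos ϕ cos δ sin h₀ = 1.6943×0.37784×0.28902 + 0.92587×0.95732×0.99238 = 0.185023 + 0.879600 = 1.064623.
Q̄ = (S_0/π) × [bracket] = (1361/π) × 1.064623 = 461.2 W/m².

Q̄ ≈ 461 W/m²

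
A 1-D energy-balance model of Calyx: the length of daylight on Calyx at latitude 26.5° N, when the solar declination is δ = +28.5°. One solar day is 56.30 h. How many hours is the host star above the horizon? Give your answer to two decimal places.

33.06 h

cos h₀ = −tan ϕ · tan δ = −tan(+26.5°) × tan(+28.500°) = -0.2707, so h₀ = 1.8449 rad = 105.71°.
Daylight = 2h₀/(2π) × 56.30 h = (1.8449/π) × 56.30 = 33.06 h.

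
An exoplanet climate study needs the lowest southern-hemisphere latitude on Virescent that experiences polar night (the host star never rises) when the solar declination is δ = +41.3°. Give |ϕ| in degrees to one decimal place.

|ϕ| = 48.7°

Polar night requires cos h₀ = −tan ϕ tan δ ≥ 1, i.e. tan ϕ tan δ ≤ −1.
The boundary is |tan ϕ| · |tan δ| = 1, so |ϕ| = 90° − |δ| = 90° − 41.3° = 48.7° in the southern hemisphere.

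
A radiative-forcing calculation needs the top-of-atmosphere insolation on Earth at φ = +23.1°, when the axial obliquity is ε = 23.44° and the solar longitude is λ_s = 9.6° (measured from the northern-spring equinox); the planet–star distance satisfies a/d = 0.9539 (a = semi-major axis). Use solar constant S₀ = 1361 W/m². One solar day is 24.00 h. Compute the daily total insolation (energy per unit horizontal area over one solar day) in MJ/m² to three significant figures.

Solar declination: sin δ = sin ε · sin λ_s = sin 23.44° × sin 9.6° = 0.06634, so δ = +3.804°.
cos H₀ = −tan(+23.1°) tan(+3.804°) = -0.0284, H₀ = 1.5992 rad.
Bracket: H₀ sin φ sin δ + cos φ cos δ sin H₀ = 1.5992×0.39234×0.06634 + 0.91982×0.99780×0.99960 = 0.041624 + 0.917429 = 0.959053.
Inverse-square distance factor (a/d)² = 0.9539² = 0.909925.
Q̄ = (S₀/π) × 0.909925 × [bracket] = (1361/π) × 0.909925 × 0.959053 = 378.06 W/m².
Daily total = Q̄ × 24.00 h × 3600 s/h = 378.06 × 24.00 × 3600 / 10⁶ = 32.66 MJ/m².

32.7 MJ/m²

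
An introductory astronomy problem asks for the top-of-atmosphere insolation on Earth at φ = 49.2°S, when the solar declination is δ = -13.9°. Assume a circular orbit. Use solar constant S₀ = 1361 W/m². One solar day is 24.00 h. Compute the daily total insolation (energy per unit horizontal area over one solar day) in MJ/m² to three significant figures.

35.4 MJ/m²

cos H₀ = −tan(-49.2°) tan(-13.900°) = -0.2867, H₀ = 1.8616 rad.
Bracket: H₀ sin φ sin δ + cos φ cos δ sin H₀ = 1.8616×-0.75700×-0.24023 + 0.65342×0.97072×0.95802 = 0.338540 + 0.607660 = 0.946200.
Q̄ = (S₀/π) × [bracket] = (1361/π) × 0.946200 = 409.91 W/m².
Daily total = Q̄ × 24.00 h × 3600 s/h = 409.91 × 24.00 × 3600 / 10⁶ = 35.42 MJ/m².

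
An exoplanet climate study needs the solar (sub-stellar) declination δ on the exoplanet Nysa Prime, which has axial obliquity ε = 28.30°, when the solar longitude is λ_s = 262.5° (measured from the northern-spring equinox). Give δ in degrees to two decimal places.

sin δ = sin ε · sin λ_s = sin 28.30° × sin 262.5° = -0.470032.
δ = arcsin(-0.470032) = -28.04°.

δ = -28.04°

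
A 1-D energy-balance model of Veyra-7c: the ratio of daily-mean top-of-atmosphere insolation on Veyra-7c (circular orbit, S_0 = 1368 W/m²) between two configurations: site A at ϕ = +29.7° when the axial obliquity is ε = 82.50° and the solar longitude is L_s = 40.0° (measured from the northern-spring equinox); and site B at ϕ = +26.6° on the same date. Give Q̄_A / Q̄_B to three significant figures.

Q̄_A / Q̄_B ≈ 1.04

— Configuration A (ϕ=+29.7°):
Solar declination: sin δ = sin ε · sin L_s = sin 82.50° × sin 40.0° = 0.63729, so δ = +39.590°.
cos h₀ = −tan(+29.7°) tan(+39.590°) = -0.4717, h₀ = 2.0620 rad.
Bracket: h₀ sin ϕ sin δ + cos ϕ cos δ sin h₀ = 2.0620×0.49546×0.63729 + 0.86863×0.77063×0.88176 = 0.651080 + 0.590243 = 1.241323.
Q̄ = (S_0/π) × [bracket] = (1368/π) × 1.241323 = 540.53 W/m².
— Configuration B (ϕ=+26.6°):
cos h₀ = −tan(+26.6°) tan(+39.590°) = -0.4141, h₀ = 1.9978 rad.
Bracket: h₀ sin ϕ sin δ + cos ϕ cos δ sin h₀ = 1.9978×0.44776×0.63729 + 0.89415×0.77063×0.91022 = 0.570078 + 0.627195 = 1.197273.
Q̄ = (S_0/π) × [bracket] = (1368/π) × 1.197273 = 521.35 W/m².
Ratio Q̄_A / Q̄_B = 540.53 / 521.35 = 1.037.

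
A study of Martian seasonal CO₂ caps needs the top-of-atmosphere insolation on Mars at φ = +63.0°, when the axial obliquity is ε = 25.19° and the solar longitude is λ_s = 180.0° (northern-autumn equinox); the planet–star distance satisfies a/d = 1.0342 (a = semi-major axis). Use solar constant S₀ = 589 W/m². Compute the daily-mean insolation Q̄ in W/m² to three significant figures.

Solar declination: sin δ = sin ε · sin λ_s = sin 25.19° × sin 180.0° = 0.00000, so δ = +0.000°.
cos H₀ = −tan(+63.0°) tan(+0.000°) = -0.0000, H₀ = 1.5708 rad.
Bracket: H₀ sin φ sin δ + cos φ cos δ sin H₀ = 1.5708×0.89101×0.00000 + 0.45399×1.00000×1.00000 = 0.000000 + 0.453990 = 0.453990.
Inverse-square distance factor (a/d)² = 1.0342² = 1.069570.
Q̄ = (S₀/π) × 1.069570 × [bracket] = (589/π) × 1.069570 × 0.453990 = 91.04 W/m².

Q̄ ≈ 91.0 W/m²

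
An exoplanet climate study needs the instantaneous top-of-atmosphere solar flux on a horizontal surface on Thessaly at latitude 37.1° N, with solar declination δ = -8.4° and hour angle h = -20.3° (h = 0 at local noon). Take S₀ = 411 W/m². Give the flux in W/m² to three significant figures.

cos θ_z = sin φ sin δ + cos φ cos δ cos h = -0.088118 + 0.740020 = 0.651902.
Flux = S₀ · cos θ_z = 411 × 0.651902 = 267.9 W/m².

268 W/m²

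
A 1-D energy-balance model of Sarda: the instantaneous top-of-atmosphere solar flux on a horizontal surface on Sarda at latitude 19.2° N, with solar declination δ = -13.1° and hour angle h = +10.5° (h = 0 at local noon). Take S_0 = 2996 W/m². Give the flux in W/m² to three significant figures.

cos θ_z = sin ϕ sin δ + cos ϕ cos δ cos h = -0.074538 + 0.904398 = 0.829860.
Flux = S_0 · cos θ_z = 2996 × 0.829860 = 2486 W/m².

2.49e+03 W/m²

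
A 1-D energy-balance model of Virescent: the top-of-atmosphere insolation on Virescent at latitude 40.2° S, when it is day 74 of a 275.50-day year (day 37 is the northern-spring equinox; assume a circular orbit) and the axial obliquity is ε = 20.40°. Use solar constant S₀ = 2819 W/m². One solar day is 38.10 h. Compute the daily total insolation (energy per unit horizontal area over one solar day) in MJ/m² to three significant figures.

60.6 MJ/m²

Solar longitude: λ_s = 360° × (74 − 37)/275.50 = 48.348°.
sin δ = sin 20.40° × sin 48.348° = 0.26045, so δ = +15.097°.
cos H₀ = −tan(-40.2°) tan(+15.097°) = 0.2280, H₀ = 1.3408 rad.
Bracket: H₀ sin φ sin δ + cos φ cos δ sin H₀ = 1.3408×-0.64546×0.26045 + 0.76380×0.96549×0.97367 = -0.225402 + 0.718024 = 0.492622.
Q̄ = (S₀/π) × [bracket] = (2819/π) × 0.492622 = 442.04 W/m².
Daily total = Q̄ × 38.10 h × 3600 s/h = 442.04 × 38.10 × 3600 / 10⁶ = 60.63 MJ/m².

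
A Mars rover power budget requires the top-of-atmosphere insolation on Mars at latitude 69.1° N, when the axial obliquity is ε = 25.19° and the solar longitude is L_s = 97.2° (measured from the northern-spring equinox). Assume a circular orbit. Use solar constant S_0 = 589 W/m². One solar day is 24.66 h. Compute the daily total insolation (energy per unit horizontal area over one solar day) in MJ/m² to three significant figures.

Solar declination: sin δ = sin ε · sin L_s = sin 25.19° × sin 97.2° = 0.42227, so δ = +24.978°.
cos h₀ = −tan(+69.1°) tan(+24.978°) = -1.2199 ≤ −1 ⇒ polar day, h₀ = π.
Bracket: h₀ sin ϕ sin δ + cos ϕ cos δ sin h₀ = 3.1416×0.93420×0.42227 + 0.35674×0.90647×0.00000 = 1.239313 + 0.000000 = 1.239313.
Q̄ = (S_0/π) × [bracket] = (589/π) × 1.239313 = 232.35 W/m².
Daily total = Q̄ × 24.66 h × 3600 s/h = 232.35 × 24.66 × 3600 / 10⁶ = 20.63 MJ/m².

20.6 MJ/m²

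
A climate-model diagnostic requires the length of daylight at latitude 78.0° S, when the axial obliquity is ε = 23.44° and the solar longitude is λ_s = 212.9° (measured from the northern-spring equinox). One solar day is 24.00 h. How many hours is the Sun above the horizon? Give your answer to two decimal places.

Solar declination: sin δ = sin ε · sin λ_s = sin 23.44° × sin 212.9° = -0.21607, so δ = -12.478°.
Sunrise equation: cos H₀ = −tan φ · tan δ = -1.0411 ≤ −1, so the Sun never sets (polar day) and H₀ = π.
Daylight = 2H₀/(2π) × 24.00 h = (3.1416/π) × 24.00 = 24.00 h.

24.00 h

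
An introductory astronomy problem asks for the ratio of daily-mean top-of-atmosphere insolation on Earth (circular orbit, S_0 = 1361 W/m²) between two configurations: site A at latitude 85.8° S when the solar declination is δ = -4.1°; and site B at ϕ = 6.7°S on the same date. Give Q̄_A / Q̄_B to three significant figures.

Q̄_A / Q̄_B ≈ 0.223

— Configuration A (ϕ=-85.8°):
cos h₀ = −tan(-85.8°) tan(-4.100°) = -0.9761, h₀ = 2.9226 rad.
Bracket: h₀ sin ϕ sin δ + cos ϕ cos δ sin h₀ = 2.9226×-0.99731×-0.07150 + 0.07324×0.99744×0.21729 = 0.208404 + 0.015874 = 0.224278.
Q̄ = (S_0/π) × [bracket] = (1361/π) × 0.224278 = 97.162 W/m².
— Configuration B (ϕ=-6.7°):
cos h₀ = −tan(-6.7°) tan(-4.100°) = -0.0084, h₀ = 1.5792 rad.
Bracket: h₀ sin ϕ sin δ + cos ϕ cos δ sin h₀ = 1.5792×-0.11667×-0.07150 + 0.99317×0.99744×0.99996 = 0.013174 + 0.990588 = 1.003762.
Q̄ = (S_0/π) × [bracket] = (1361/π) × 1.003762 = 434.85 W/m².
Ratio Q̄_A / Q̄_B = 97.162 / 434.85 = 0.2234.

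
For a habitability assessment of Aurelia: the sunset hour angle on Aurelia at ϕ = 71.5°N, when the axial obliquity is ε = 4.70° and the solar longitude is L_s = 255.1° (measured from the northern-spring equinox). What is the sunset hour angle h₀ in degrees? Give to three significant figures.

Solar declination: sin δ = sin ε · sin L_s = sin 4.70° × sin 255.1° = -0.07918, so δ = -4.542°.
cos h₀ = −tan ϕ · tan δ = −tan(+71.5°) × tan(-4.542°) = 0.2374, so h₀ = 1.3311 rad = 76.27°.

h₀ = 76.3°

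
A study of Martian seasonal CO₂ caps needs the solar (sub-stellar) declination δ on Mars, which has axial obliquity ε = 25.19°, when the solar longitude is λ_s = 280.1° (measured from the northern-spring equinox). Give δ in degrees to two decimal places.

δ = -24.77°

sin δ = sin ε · sin λ_s = sin 25.19° × sin 280.1° = -0.419026.
δ = arcsin(-0.419026) = -24.77°.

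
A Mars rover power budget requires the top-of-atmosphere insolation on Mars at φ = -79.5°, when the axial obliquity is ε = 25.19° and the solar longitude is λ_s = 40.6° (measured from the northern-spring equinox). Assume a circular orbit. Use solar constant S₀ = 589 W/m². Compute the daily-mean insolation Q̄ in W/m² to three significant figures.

Q̄ ≈ 0.00 W/m²

Solar declination: sin δ = sin ε · sin λ_s = sin 25.19° × sin 40.6° = 0.27698, so δ = +16.080°.
cos H₀ = −tan(-79.5°) tan(+16.080°) = 1.5553 ≥ 1 ⇒ polar night, H₀ = 0 and Q̄ = 0.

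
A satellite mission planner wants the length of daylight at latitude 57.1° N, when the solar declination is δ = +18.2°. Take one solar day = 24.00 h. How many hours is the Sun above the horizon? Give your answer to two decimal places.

16.07 h

cos h₀ = −tan ϕ · tan δ = −tan(+57.1°) × tan(+18.200°) = -0.5082, so h₀ = 2.1039 rad = 120.55°.
Daylight = 2h₀/(2π) × 24.00 h = (2.1039/π) × 24.00 = 16.07 h.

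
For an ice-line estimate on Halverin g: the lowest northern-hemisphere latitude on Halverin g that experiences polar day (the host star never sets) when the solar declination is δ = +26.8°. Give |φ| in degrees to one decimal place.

Polar day requires cos H₀ = −tan φ tan δ ≤ −1, i.e. tan φ tan δ ≥ 1.
The boundary is |tan φ| · |tan δ| = 1, so |φ| = 90° − |δ| = 90° − 26.8° = 63.2° in the northern hemisphere.

|φ| = 63.2°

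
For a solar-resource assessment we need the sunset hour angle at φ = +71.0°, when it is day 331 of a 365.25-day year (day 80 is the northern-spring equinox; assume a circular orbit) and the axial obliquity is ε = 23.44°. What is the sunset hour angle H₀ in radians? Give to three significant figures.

Solar longitude: λ_s = 360° × (331 − 80)/365.25 = 247.392°.
sin δ = sin 23.44° × sin 247.392° = -0.36722, so δ = -21.544°.
cos H₀ = −tan φ · tan δ = 1.1466 ≥ 1, so the Sun never rises (polar night) and H₀ = 0.

H₀ = 0.00 rad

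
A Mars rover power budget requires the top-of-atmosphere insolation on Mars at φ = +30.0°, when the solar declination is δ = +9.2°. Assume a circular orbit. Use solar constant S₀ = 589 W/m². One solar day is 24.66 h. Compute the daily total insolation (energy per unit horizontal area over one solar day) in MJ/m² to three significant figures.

16.4 MJ/m²

cos H₀ = −tan(+30.0°) tan(+9.200°) = -0.0935, H₀ = 1.6644 rad.
Bracket: H₀ sin φ sin δ + cos φ cos δ sin H₀ = 1.6644×0.50000×0.15988 + 0.86603×0.98714×0.99562 = 0.133052 + 0.851148 = 0.984200.
Q̄ = (S₀/π) × [bracket] = (589/π) × 0.984200 = 184.52 W/m².
Daily total = Q̄ × 24.66 h × 3600 s/h = 184.52 × 24.66 × 3600 / 10⁶ = 16.38 MJ/m².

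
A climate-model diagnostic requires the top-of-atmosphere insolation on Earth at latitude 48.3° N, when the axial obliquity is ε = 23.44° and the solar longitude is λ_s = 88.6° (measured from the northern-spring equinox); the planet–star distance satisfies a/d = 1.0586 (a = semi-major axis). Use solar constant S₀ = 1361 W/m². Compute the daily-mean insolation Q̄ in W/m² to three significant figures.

Solar declination: sin δ = sin ε · sin λ_s = sin 23.44° × sin 88.6° = 0.39767, so δ = +23.433°.
cos H₀ = −tan(+48.3°) tan(+23.433°) = -0.4865, H₀ = 2.0788 rad.
Bracket: H₀ sin φ sin δ + cos φ cos δ sin H₀ = 2.0788×0.74664×0.39767 + 0.66523×0.91753×0.87371 = 0.617230 + 0.533285 = 1.150515.
Inverse-square distance factor (a/d)² = 1.0586² = 1.120634.
Q̄ = (S₀/π) × 1.120634 × [bracket] = (1361/π) × 1.120634 × 1.150515 = 558.6 W/m².

Q̄ ≈ 559 W/m²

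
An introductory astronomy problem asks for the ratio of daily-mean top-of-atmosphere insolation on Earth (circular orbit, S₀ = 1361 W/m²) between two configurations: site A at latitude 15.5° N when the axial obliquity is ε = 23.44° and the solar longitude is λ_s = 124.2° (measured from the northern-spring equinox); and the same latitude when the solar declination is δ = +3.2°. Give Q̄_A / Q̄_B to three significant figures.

Q̄_A / Q̄_B ≈ 1.07

— Configuration A (φ=+15.5°):
Solar declination: sin δ = sin ε · sin λ_s = sin 23.44° × sin 124.2° = 0.32900, so δ = +19.208°.
cos H₀ = −tan(+15.5°) tan(+19.208°) = -0.0966, H₀ = 1.6676 rad.
Bracket: H₀ sin φ sin δ + cos φ cos δ sin H₀ = 1.6676×0.26724×0.32900 + 0.96363×0.94433×0.99532 = 0.146619 + 0.905726 = 1.052345.
Q̄ = (S₀/π) × [bracket] = (1361/π) × 1.052345 = 455.90 W/m².
— Configuration B (φ=+15.5°):
cos H₀ = −tan(+15.5°) tan(+3.200°) = -0.0155, H₀ = 1.5863 rad.
Bracket: H₀ sin φ sin δ + cos φ cos δ sin H₀ = 1.5863×0.26724×0.05582 + 0.96363×0.99844×0.99988 = 0.023663 + 0.962011 = 0.985674.
Q̄ = (S₀/π) × [bracket] = (1361/π) × 0.985674 = 427.01 W/m².
Ratio Q̄_A / Q̄_B = 455.90 / 427.01 = 1.068.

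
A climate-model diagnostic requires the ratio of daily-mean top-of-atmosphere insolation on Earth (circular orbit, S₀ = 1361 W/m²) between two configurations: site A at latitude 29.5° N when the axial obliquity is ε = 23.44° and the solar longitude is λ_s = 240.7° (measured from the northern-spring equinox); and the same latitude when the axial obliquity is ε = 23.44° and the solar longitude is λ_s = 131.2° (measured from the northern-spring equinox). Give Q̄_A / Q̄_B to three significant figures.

— Configuration A (φ=+29.5°):
Solar declination: sin δ = sin ε · sin λ_s = sin 23.44° × sin 240.7° = -0.34690, so δ = -20.298°.
cos H₀ = −tan(+29.5°) tan(-20.298°) = 0.2093, H₀ = 1.3600 rad.
Bracket: H₀ sin φ sin δ + cos φ cos δ sin H₀ = 1.3600×0.49242×-0.34690 + 0.87036×0.93790×0.97786 = -0.232316 + 0.798238 = 0.565922.
Q̄ = (S₀/π) × [bracket] = (1361/π) × 0.565922 = 245.17 W/m².
— Configuration B (φ=+29.5°):
Solar declination: sin δ = sin ε · sin λ_s = sin 23.44° × sin 131.2° = 0.29930, so δ = +17.416°.
cos H₀ = −tan(+29.5°) tan(+17.416°) = -0.1775, H₀ = 1.7492 rad.
Bracket: H₀ sin φ sin δ + cos φ cos δ sin H₀ = 1.7492×0.49242×0.29930 + 0.87036×0.95416×0.98413 = 0.257799 + 0.817283 = 1.075082.
Q̄ = (S₀/π) × [bracket] = (1361/π) × 1.075082 = 465.75 W/m².
Ratio Q̄_A / Q̄_B = 245.17 / 465.75 = 0.5264.

Q̄_A / Q̄_B ≈ 0.526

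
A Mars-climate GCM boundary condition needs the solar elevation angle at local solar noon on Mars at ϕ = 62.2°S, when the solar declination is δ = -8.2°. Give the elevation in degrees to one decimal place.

At local noon the hour angle is zero, so the zenith angle equals |ϕ − δ| = |-62.2° − (-8.200°)| = 54.000°.
Elevation = 90° − 54.000° = 36.0°.

36.0°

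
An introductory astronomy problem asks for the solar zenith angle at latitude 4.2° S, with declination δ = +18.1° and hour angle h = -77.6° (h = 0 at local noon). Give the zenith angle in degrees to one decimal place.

θ_z = 79.6°

cos θ_z = sin ϕ sin δ + cos ϕ cos δ cos h = -0.022753 + 0.203561 = 0.180808.
θ_z = arccos(0.180808) = 79.6°.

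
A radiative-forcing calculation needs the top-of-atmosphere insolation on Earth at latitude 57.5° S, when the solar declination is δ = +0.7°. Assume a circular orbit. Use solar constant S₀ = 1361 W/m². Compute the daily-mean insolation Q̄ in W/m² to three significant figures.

Q̄ ≈ 226 W/m²

cos H₀ = −tan(-57.5°) tan(+0.700°) = 0.0192, H₀ = 1.5516 rad.
Bracket: H₀ sin φ sin δ + cos φ cos δ sin H₀ = 1.5516×-0.84339×0.01222 + 0.53730×0.99993×0.99982 = -0.015991 + 0.537166 = 0.521175.
Q̄ = (S₀/π) × [bracket] = (1361/π) × 0.521175 = 225.8 W/m².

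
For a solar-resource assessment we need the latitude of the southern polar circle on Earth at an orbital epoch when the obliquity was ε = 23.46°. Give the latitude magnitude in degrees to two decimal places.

66.54°

The polar circle is the lowest latitude that experiences at least one full rotation of continuous darkness at the northern-summer solstice; it lies at |ϕ| = 90° − ε = 90° − 23.46° = 66.54°.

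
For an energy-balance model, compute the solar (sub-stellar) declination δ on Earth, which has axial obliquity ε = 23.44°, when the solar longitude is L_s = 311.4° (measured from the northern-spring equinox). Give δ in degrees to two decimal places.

sin δ = sin ε · sin L_s = sin 23.44° × sin 311.4° = -0.298386.
δ = arcsin(-0.298386) = -17.36°.

δ = -17.36°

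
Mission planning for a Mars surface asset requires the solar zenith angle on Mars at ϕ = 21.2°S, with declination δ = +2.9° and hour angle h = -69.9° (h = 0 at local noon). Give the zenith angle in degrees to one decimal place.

θ_z = 72.4°

cos θ_z = sin ϕ sin δ + cos ϕ cos δ cos h = -0.018296 + 0.319992 = 0.301696.
θ_z = arccos(0.301696) = 72.4°.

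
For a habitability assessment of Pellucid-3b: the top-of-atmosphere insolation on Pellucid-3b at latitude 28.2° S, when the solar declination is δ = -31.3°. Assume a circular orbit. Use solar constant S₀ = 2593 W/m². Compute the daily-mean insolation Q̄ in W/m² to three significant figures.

cos H₀ = −tan(-28.2°) tan(-31.300°) = -0.3260, H₀ = 1.9029 rad.
Bracket: H₀ sin φ sin δ + cos φ cos δ sin H₀ = 1.9029×-0.47255×-0.51952 + 0.88130×0.85446×0.94537 = 0.467160 + 0.711897 = 1.179057.
Q̄ = (S₀/π) × [bracket] = (2593/π) × 1.179057 = 973.2 W/m².

Q̄ ≈ 973 W/m²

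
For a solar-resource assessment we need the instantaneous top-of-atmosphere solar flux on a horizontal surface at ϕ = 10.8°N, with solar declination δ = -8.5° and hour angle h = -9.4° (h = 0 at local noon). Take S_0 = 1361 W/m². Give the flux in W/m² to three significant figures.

cos θ_z = sin ϕ sin δ + cos ϕ cos δ cos h = -0.027697 + 0.958453 = 0.930756.
Flux = S_0 · cos θ_z = 1361 × 0.930756 = 1267 W/m².

1.27e+03 W/m²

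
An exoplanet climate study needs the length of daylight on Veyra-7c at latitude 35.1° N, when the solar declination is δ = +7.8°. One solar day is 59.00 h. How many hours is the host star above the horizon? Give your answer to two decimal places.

31.31 h

cos H₀ = −tan φ · tan δ = −tan(+35.1°) × tan(+7.800°) = -0.0963, so H₀ = 1.6672 rad = 95.52°.
Daylight = 2H₀/(2π) × 59.00 h = (1.6672/π) × 59.00 = 31.31 h.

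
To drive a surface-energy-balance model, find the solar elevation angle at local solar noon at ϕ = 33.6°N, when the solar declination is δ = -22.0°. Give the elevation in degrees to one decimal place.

At local noon the hour angle is zero, so the zenith angle equals |ϕ − δ| = |+33.6° − (-22.000°)| = 55.600°.
Elevation = 90° − 55.600° = 34.4°.

34.4°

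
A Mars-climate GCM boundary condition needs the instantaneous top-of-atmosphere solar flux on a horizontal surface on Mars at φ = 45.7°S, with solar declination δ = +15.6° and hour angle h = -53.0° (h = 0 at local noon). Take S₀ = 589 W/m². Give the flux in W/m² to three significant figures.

125 W/m²

cos θ_z = sin φ sin δ + cos φ cos δ cos h = -0.192464 + 0.404833 = 0.212369.
Flux = S₀ · cos θ_z = 589 × 0.212369 = 125.1 W/m².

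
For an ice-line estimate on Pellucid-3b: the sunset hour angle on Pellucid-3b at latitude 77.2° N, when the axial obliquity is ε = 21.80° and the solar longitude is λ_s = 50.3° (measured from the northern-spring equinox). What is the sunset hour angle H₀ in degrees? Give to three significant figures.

H₀ = 180°

Solar declination: sin δ = sin ε · sin λ_s = sin 21.80° × sin 50.3° = 0.28573, so δ = +16.603°.
Sunrise equation: cos H₀ = −tan φ · tan δ = -1.3124 ≤ −1, so the host star never sets (polar day) and H₀ = π.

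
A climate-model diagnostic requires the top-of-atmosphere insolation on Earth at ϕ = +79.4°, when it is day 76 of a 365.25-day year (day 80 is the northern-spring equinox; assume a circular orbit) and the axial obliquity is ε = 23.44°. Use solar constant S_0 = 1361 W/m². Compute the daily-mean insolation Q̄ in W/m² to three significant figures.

Solar longitude: L_s = 360° × (76 − 80)/365.25 = -3.943°, i.e. -3.943° + 360° = 356.057°.
sin δ = sin 23.44° × sin 356.057° = -0.02735, so δ = -1.567°.
cos h₀ = −tan(+79.4°) tan(-1.567°) = 0.1462, h₀ = 1.4241 rad.
Bracket: h₀ sin ϕ sin δ + cos ϕ cos δ sin h₀ = 1.4241×0.98294×-0.02735 + 0.18395×0.99963×0.98926 = -0.038285 + 0.181907 = 0.143622.
Q̄ = (S_0/π) × [bracket] = (1361/π) × 0.143622 = 62.22 W/m².

Q̄ ≈ 62.2 W/m²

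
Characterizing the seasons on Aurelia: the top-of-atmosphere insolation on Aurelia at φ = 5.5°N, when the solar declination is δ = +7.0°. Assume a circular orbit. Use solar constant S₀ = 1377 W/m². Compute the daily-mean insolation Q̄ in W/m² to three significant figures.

cos H₀ = −tan(+5.5°) tan(+7.000°) = -0.0118, H₀ = 1.5826 rad.
Bracket: H₀ sin φ sin δ + cos φ cos δ sin H₀ = 1.5826×0.09585×0.12187 + 0.99540×0.99255×0.99993 = 0.018487 + 0.987915 = 1.006402.
Q̄ = (S₀/π) × [bracket] = (1377/π) × 1.006402 = 441.1 W/m².

Q̄ ≈ 441 W/m²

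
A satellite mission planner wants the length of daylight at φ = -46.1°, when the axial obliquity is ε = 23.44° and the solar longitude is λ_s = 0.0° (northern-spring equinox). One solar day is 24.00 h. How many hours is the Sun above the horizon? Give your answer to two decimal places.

12.00 h

Solar declination: sin δ = sin ε · sin λ_s = sin 23.44° × sin 0.0° = 0.00000, so δ = +0.000°.
cos H₀ = −tan φ · tan δ = −tan(-46.1°) × tan(+0.000°) = 0.0000, so H₀ = 1.5708 rad = 90.00°.
Daylight = 2H₀/(2π) × 24.00 h = (1.5708/π) × 24.00 = 12.00 h.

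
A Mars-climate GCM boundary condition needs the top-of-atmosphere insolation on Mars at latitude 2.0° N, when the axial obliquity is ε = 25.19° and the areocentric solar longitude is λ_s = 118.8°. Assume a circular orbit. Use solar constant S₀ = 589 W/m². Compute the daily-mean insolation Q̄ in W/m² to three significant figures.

sin δ = sin 25.19° × sin 118.8° = 0.37297, so δ = +21.899°.
cos H₀ = −tan(+2.0°) tan(+21.899°) = -0.0140, H₀ = 1.5848 rad.
Bracket: H₀ sin φ sin δ + cos φ cos δ sin H₀ = 1.5848×0.03490×0.37297 + 0.99939×0.92784×0.99990 = 0.020629 + 0.927181 = 0.947810.
Q̄ = (S₀/π) × [bracket] = (589/π) × 0.947810 = 177.7 W/m².

Q̄ ≈ 178 W/m²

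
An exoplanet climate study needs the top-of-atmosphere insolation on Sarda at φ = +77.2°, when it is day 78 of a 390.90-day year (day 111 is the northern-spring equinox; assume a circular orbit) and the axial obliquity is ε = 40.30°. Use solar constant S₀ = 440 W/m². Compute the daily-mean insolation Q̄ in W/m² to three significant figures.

Solar longitude: λ_s = 360° × (78 − 111)/390.90 = -30.391°, i.e. -30.391° + 360° = 329.609°.
sin δ = sin 40.30° × sin 329.609° = -0.32721, so δ = -19.100°.
cos H₀ = −tan(+77.2°) tan(-19.100°) = 1.5241 ≥ 1 ⇒ polar night, H₀ = 0 and Q̄ = 0.

Q̄ ≈ 0.00 W/m²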